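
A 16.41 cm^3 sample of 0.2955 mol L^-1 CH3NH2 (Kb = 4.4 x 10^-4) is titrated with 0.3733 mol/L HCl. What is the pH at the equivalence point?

5.71

n(CH3NH2) = 0.2955 x 0.01641 = 0.004849 mol; V(HCl) at equivalence = 0.004849/0.3733 = 0.01299 L.
At equivalence the base is fully converted to CH3NH3+; total volume = 0.02940 L, so [CH3NH3+] = 0.004849/0.02940 = 0.1649 M.
Ka(CH3NH3+) = Kw/Kb = 1.0e-14 / 4.4 x 10^-4 = 2.27e-11.
[H^+] = sqrt(Ka x [CH3NH3+]) = sqrt(2.27e-11 x 0.1649) = 1.94e-6 M.
pH = -log(1.94e-6) = 5.71.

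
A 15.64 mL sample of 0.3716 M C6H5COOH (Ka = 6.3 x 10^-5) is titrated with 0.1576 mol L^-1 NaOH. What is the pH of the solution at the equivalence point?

8.62

n(C6H5COOH) = 0.3716 x 0.01564 = 0.005812 mol; V(NaOH) at equivalence = 0.005812/0.1576 = 0.03688 L.
At equivalence all the acid is converted to C6H5COO-; total volume = 0.01564 + 0.03688 = 0.05252 L, so [C6H5COO-] = 0.005812/0.05252 = 0.1107 M.
Kb = Kw/Ka = 1.0e-14 / 6.3 x 10^-5 = 1.59e-10.
[OH^-] = sqrt(Kb x [C6H5COO-]) = sqrt(1.59e-10 x 0.1107) = 4.19e-6 M.
pOH = 5.38, so pH = 14.00 - 5.38 = 8.62.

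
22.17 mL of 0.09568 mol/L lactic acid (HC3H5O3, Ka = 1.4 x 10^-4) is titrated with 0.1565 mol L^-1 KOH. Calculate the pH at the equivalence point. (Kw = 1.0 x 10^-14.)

n(HC3H5O3) = 0.09568 x 0.02217 = 0.002121 mol; V(KOH) at equivalence = 0.002121/0.1565 = 0.01355 L.
At equivalence all the acid is converted to C3H5O3-; total volume = 0.02217 + 0.01355 = 0.03572 L, so [C3H5O3-] = 0.002121/0.03572 = 0.05938 M.
Kb = Kw/Ka = 1.0e-14 / 1.4 x 10^-4 = 7.14e-11.
[OH^-] = sqrt(Kb x [C3H5O3-]) = sqrt(7.14e-11 x 0.05938) = 2.06e-6 M.
pOH = 5.69, so pH = 14.00 - 5.69 = 8.31.

8.31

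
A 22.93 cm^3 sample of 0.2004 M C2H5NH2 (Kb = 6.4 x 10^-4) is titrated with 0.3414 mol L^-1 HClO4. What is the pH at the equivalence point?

5.85

n(C2H5NH2) = 0.2004 x 0.02293 = 0.004595 mol; V(HClO4) at equivalence = 0.004595/0.3414 = 0.01346 L.
At equivalence the base is fully converted to C2H5NH3+; total volume = 0.03639 L, so [C2H5NH3+] = 0.004595/0.03639 = 0.1263 M.
Ka(C2H5NH3+) = Kw/Kb = 1.0e-14 / 6.4 x 10^-4 = 1.56e-11.
[H^+] = sqrt(Ka x [C2H5NH3+]) = sqrt(1.56e-11 x 0.1263) = 1.40e-6 M.
pH = -log(1.40e-6) = 5.85.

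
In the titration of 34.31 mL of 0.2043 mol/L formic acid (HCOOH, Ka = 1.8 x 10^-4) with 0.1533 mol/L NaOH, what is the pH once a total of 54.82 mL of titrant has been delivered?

n(acid) = 0.2043 x 0.03431 = 0.007010 mol; n(NaOH) added = 0.1533 x 0.05482 = 0.008404 mol.
Base is in excess by 0.008404 - 0.007010 = 0.001394 mol in a total volume of 0.08913 L.
[OH^-] = 0.001394/0.08913 = 0.01564 M, so pOH = 1.81 and pH = 14.00 - 1.81 = 12.19.

12.19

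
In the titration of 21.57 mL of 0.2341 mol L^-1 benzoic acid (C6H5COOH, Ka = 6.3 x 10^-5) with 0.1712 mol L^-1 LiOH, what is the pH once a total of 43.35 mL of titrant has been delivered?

12.56

n(acid) = 0.2341 x 0.02157 = 0.005050 mol; n(LiOH) added = 0.1712 x 0.04335 = 0.007422 mol.
Base is in excess by 0.007422 - 0.005050 = 0.002372 mol in a total volume of 0.06492 L.
[OH^-] = 0.002372/0.06492 = 0.03654 M, so pOH = 1.44 and pH = 14.00 - 1.44 = 12.56.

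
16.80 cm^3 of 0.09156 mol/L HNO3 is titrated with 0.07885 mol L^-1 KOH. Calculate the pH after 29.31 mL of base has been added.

n(acid) = 0.09156 x 0.01680 = 0.001538 mol; n(KOH) added = 0.07885 x 0.02931 = 0.002311 mol.
Base is in excess by 0.002311 - 0.001538 = 0.0007729 mol in a total volume of 0.04611 L.
[OH^-] = 0.0007729/0.04611 = 0.01676 M, so pOH = 1.78 and pH = 14.00 - 1.78 = 12.22.

12.22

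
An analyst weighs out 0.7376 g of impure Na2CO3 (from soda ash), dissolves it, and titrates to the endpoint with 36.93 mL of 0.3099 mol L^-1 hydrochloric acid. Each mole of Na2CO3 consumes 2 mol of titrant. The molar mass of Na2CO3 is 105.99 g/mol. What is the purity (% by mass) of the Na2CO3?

82.2%

n(HCl) = 0.3099 x 0.03693 = 0.01144 mol.
n(Na2CO3) = 0.01144 / 2 = 0.005722 mol.
mass of Na2CO3 = 0.005722 x 105.99 = 0.6065 g.
% purity = 0.6065 / 0.7376 x 100 = 82.2%.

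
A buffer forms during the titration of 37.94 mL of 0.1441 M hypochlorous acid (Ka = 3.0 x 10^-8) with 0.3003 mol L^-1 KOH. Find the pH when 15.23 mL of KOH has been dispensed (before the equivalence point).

8.23

Initial n(HClO) = 0.1441 x 0.03794 = 0.005467 mol.
n(KOH) added = 0.3003 x 0.01523 = 0.004574 mol, converting that many moles of HClO to ClO-.
Remaining n(HClO) = 0.0008936 mol; n(ClO-) = 0.004574 mol.
By Henderson-Hasselbalch, pH = pKa + log([A^-]/[HA]) = 7.52 + log(0.004574/0.0008936) = 7.52 + (+0.71) = 8.23.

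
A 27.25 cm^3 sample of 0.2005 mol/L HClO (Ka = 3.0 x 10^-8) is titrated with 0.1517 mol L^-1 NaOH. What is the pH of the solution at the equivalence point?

n(HClO) = 0.2005 x 0.02725 = 0.005464 mol; V(NaOH) at equivalence = 0.005464/0.1517 = 0.03602 L.
At equivalence all the acid is converted to ClO-; total volume = 0.02725 + 0.03602 = 0.06327 L, so [ClO-] = 0.005464/0.06327 = 0.08636 M.
Kb = Kw/Ka = 1.0e-14 / 3.0 x 10^-8 = 3.33e-7.
[OH^-] = sqrt(Kb x [ClO-]) = sqrt(3.33e-7 x 0.08636) = 0.000170 M.
pOH = 3.77, so pH = 14.00 - 3.77 = 10.23.

10.23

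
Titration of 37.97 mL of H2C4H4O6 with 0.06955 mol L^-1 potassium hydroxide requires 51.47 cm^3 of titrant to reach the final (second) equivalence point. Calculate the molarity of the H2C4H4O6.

0.0471 M

n(KOH) = 0.06955 x 0.05147 = 0.003580 mol.
At the final (second) equivalence point, 2 mol OH^- react per mol H2C4H4O6, so n(H2C4H4O6) = 0.003580 / 2 = 0.001790 mol.
[H2C4H4O6] = 0.001790 / 0.03797 L = 0.0471 M.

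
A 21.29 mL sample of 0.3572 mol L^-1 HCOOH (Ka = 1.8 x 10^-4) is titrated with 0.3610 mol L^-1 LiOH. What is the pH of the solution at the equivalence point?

n(HCOOH) = 0.3572 x 0.02129 = 0.007605 mol; V(LiOH) at equivalence = 0.007605/0.3610 = 0.02107 L.
At equivalence all the acid is converted to HCOO-; total volume = 0.02129 + 0.02107 = 0.04236 L, so [HCOO-] = 0.007605/0.04236 = 0.1795 M.
Kb = Kw/Ka = 1.0e-14 / 1.8 x 10^-4 = 5.56e-11.
[OH^-] = sqrt(Kb x [HCOO-]) = sqrt(5.56e-11 x 0.1795) = 3.16e-6 M.
pOH = 5.50, so pH = 14.00 - 5.50 = 8.50.

8.50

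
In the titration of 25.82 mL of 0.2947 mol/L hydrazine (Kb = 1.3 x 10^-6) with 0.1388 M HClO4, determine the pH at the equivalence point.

n(N2H4) = 0.2947 x 0.02582 = 0.007609 mol; V(HClO4) at equivalence = 0.007609/0.1388 = 0.05482 L.
At equivalence the base is fully converted to N2H5+; total volume = 0.08064 L, so [N2H5+] = 0.007609/0.08064 = 0.09436 M.
Ka(N2H5+) = Kw/Kb = 1.0e-14 / 1.3 x 10^-6 = 7.69e-9.
[H^+] = sqrt(Ka x [N2H5+]) = sqrt(7.69e-9 x 0.09436) = 2.69e-5 M.
pH = -log(2.69e-5) = 4.57.

4.57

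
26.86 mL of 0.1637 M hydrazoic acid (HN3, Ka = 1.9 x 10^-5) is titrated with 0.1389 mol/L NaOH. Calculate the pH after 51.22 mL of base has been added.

12.54

n(acid) = 0.1637 x 0.02686 = 0.004397 mol; n(NaOH) added = 0.1389 x 0.05122 = 0.007114 mol.
Base is in excess by 0.007114 - 0.004397 = 0.002717 mol in a total volume of 0.07808 L.
[OH^-] = 0.002717/0.07808 = 0.03480 M, so pOH = 1.46 and pH = 14.00 - 1.46 = 12.54.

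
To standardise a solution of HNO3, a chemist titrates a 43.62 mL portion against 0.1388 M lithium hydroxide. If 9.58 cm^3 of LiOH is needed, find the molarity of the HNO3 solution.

0.0305 M

n(LiOH) delivered = 0.1388 x 0.009580 = 0.001330 mol.
For a 1:1 reaction, n(HNO3) = 0.001330 mol.
[HNO3] = 0.001330 mol / 0.04362 L = 0.0305 M.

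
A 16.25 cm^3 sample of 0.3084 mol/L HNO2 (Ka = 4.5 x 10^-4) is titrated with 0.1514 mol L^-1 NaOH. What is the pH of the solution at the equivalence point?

n(HNO2) = 0.3084 x 0.01625 = 0.005011 mol; V(NaOH) at equivalence = 0.005011/0.1514 = 0.03310 L.
At equivalence all the acid is converted to NO2-; total volume = 0.01625 + 0.03310 = 0.04935 L, so [NO2-] = 0.005011/0.04935 = 0.1015 M.
Kb = Kw/Ka = 1.0e-14 / 4.5 x 10^-4 = 2.22e-11.
[OH^-] = sqrt(Kb x [NO2-]) = sqrt(2.22e-11 x 0.1015) = 1.50e-6 M.
pOH = 5.82, so pH = 14.00 - 5.82 = 8.18.

8.18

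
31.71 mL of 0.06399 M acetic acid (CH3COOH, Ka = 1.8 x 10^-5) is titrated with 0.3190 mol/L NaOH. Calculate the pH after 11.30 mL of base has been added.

n(acid) = 0.06399 x 0.03171 = 0.002029 mol; n(NaOH) added = 0.3190 x 0.01130 = 0.003605 mol.
Base is in excess by 0.003605 - 0.002029 = 0.001576 mol in a total volume of 0.04301 L.
[OH^-] = 0.001576/0.04301 = 0.03663 M, so pOH = 1.44 and pH = 14.00 - 1.44 = 12.56.

12.56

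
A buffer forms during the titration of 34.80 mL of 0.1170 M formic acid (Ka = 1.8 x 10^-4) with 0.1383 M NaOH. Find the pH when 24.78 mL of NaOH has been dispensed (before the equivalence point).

4.47

Initial n(HCOOH) = 0.1170 x 0.03480 = 0.004072 mol.
n(NaOH) added = 0.1383 x 0.02478 = 0.003427 mol, converting that many moles of HCOOH to HCOO-.
Remaining n(HCOOH) = 0.0006445 mol; n(HCOO-) = 0.003427 mol.
By Henderson-Hasselbalch, pH = pKa + log([A^-]/[HA]) = 3.74 + log(0.003427/0.0006445) = 3.74 + (+0.73) = 4.47.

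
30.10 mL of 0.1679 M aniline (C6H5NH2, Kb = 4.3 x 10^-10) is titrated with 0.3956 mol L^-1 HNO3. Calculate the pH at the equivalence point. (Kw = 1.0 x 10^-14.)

2.78

n(C6H5NH2) = 0.1679 x 0.03010 = 0.005054 mol; V(HNO3) at equivalence = 0.005054/0.3956 = 0.01277 L.
At equivalence the base is fully converted to C6H5NH3+; total volume = 0.04288 L, so [C6H5NH3+] = 0.005054/0.04288 = 0.1179 M.
Ka(C6H5NH3+) = Kw/Kb = 1.0e-14 / 4.3 x 10^-10 = 2.33e-5.
[H^+] = sqrt(Ka x [C6H5NH3+]) = sqrt(2.33e-5 x 0.1179) = 0.00166 M.
pH = -log(0.00166) = 2.78.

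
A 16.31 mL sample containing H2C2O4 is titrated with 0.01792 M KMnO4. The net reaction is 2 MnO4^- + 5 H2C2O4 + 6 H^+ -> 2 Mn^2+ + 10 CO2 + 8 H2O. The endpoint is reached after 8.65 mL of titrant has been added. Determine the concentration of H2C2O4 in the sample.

0.0238 M

n(KMnO4) = 0.01792 x 0.008650 = 0.0001550 mol.
From the balanced equation, 2 mol KMnO4 reacts with 5 mol H2C2O4, so n(H2C2O4) = 0.0001550 x 5/2 = 0.0003875 mol.
[H2C2O4] = 0.0003875 / 0.01631 L = 0.0238 M.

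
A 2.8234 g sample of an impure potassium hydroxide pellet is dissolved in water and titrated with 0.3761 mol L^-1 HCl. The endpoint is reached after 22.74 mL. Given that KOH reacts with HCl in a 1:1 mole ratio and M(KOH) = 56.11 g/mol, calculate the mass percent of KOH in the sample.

n(HCl) = 0.3761 x 0.02274 = 0.008553 mol.
n(KOH) = 0.008553 / 1 = 0.008553 mol.
mass of KOH = 0.008553 x 56.11 = 0.4799 g.
% purity = 0.4799 / 2.8234 x 100 = 17.0%.

17.0%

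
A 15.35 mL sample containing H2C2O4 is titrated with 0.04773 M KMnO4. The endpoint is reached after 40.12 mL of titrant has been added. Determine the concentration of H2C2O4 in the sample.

0.312 M

n(KMnO4) = 0.04773 x 0.04012 = 0.001915 mol.
From the balanced equation, 2 mol KMnO4 reacts with 5 mol H2C2O4, so n(H2C2O4) = 0.001915 x 5/2 = 0.004787 mol.
[H2C2O4] = 0.004787 / 0.01535 L = 0.312 M.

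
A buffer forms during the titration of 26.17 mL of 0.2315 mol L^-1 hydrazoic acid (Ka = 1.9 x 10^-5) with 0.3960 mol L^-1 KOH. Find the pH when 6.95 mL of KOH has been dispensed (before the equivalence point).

4.64

Initial n(HN3) = 0.2315 x 0.02617 = 0.006058 mol.
n(KOH) added = 0.3960 x 0.006950 = 0.002752 mol, converting that many moles of HN3 to N3-.
Remaining n(HN3) = 0.003306 mol; n(N3-) = 0.002752 mol.
By Henderson-Hasselbalch, pH = pKa + log([A^-]/[HA]) = 4.72 + log(0.002752/0.003306) = 4.72 + (-0.08) = 4.64.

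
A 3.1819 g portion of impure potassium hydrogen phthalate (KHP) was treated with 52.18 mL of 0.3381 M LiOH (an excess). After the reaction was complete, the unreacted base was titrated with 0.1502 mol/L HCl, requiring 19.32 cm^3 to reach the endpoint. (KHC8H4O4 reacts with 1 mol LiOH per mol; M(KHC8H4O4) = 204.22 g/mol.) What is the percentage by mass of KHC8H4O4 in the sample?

Total n(LiOH) added = 0.3381 x 0.05218 = 0.01764 mol.
n(HCl) used = 0.1502 x 0.01932 = 0.002902 mol, which equals the excess n(LiOH).
So n(LiOH) consumed by the sample = 0.01764 - 0.002902 = 0.01474 mol.
n(KHC8H4O4) = 0.01474 / 1 = 0.01474 mol.
mass KHC8H4O4 = 0.01474 x 204.22 = 3.010 g, so %KHC8H4O4 = 3.010/3.1819 x 100 = 94.6%.

94.6%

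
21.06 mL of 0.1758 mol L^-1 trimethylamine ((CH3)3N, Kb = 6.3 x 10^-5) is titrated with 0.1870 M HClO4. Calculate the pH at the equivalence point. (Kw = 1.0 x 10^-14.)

n((CH3)3N) = 0.1758 x 0.02106 = 0.003702 mol; V(HClO4) at equivalence = 0.003702/0.1870 = 0.01980 L.
At equivalence the base is fully converted to (CH3)3NH+; total volume = 0.04086 L, so [(CH3)3NH+] = 0.003702/0.04086 = 0.09061 M.
Ka((CH3)3NH+) = Kw/Kb = 1.0e-14 / 6.3 x 10^-5 = 1.59e-10.
[H^+] = sqrt(Ka x [(CH3)3NH+]) = sqrt(1.59e-10 x 0.09061) = 3.79e-6 M.
pH = -log(3.79e-6) = 5.42.

5.42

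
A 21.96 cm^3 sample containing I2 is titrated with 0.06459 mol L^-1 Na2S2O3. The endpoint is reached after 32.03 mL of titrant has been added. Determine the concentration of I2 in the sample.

0.0471 M

n(Na2S2O3) = 0.06459 x 0.03203 = 0.002069 mol.
From the balanced equation, 2 mol Na2S2O3 reacts with 1 mol I2, so n(I2) = 0.002069 x 1/2 = 0.001034 mol.
[I2] = 0.001034 / 0.02196 L = 0.0471 M.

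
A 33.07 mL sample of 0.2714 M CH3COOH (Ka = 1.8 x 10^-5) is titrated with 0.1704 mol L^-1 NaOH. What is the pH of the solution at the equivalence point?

n(CH3COOH) = 0.2714 x 0.03307 = 0.008975 mol; V(NaOH) at equivalence = 0.008975/0.1704 = 0.05267 L.
At equivalence all the acid is converted to CH3COO-; total volume = 0.03307 + 0.05267 = 0.08574 L, so [CH3COO-] = 0.008975/0.08574 = 0.1047 M.
Kb = Kw/Ka = 1.0e-14 / 1.8 x 10^-5 = 5.56e-10.
[OH^-] = sqrt(Kb x [CH3COO-]) = sqrt(5.56e-10 x 0.1047) = 7.63e-6 M.
pOH = 5.12, so pH = 14.00 - 5.12 = 8.88.

8.88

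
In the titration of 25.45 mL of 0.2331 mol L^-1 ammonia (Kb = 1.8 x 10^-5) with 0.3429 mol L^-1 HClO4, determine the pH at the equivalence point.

5.06

n(NH3) = 0.2331 x 0.02545 = 0.005932 mol; V(HClO4) at equivalence = 0.005932/0.3429 = 0.01730 L.
At equivalence the base is fully converted to NH4+; total volume = 0.04275 L, so [NH4+] = 0.005932/0.04275 = 0.1388 M.
Ka(NH4+) = Kw/Kb = 1.0e-14 / 1.8 x 10^-5 = 5.56e-10.
[H^+] = sqrt(Ka x [NH4+]) = sqrt(5.56e-10 x 0.1388) = 8.78e-6 M.
pH = -log(8.78e-6) = 5.06.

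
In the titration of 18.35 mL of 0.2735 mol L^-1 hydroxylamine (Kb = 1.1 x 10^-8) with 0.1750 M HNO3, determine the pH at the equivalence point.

3.51

n(NH2OH) = 0.2735 x 0.01835 = 0.005019 mol; V(HNO3) at equivalence = 0.005019/0.1750 = 0.02868 L.
At equivalence the base is fully converted to NH3OH+; total volume = 0.04703 L, so [NH3OH+] = 0.005019/0.04703 = 0.1067 M.
Ka(NH3OH+) = Kw/Kb = 1.0e-14 / 1.1 x 10^-8 = 9.09e-7.
[H^+] = sqrt(Ka x [NH3OH+]) = sqrt(9.09e-7 x 0.1067) = 0.000311 M.
pH = -log(0.000311) = 3.51.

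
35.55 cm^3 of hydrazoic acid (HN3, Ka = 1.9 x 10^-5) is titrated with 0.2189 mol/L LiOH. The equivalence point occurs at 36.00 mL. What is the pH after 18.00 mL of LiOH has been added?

4.72

18.00 mL is exactly half the equivalence volume (36.00/2), i.e. the half-equivalence point.
There, n(HA) = n(A^-), so pH = pKa = -log(1.9 x 10^-5) = 4.72.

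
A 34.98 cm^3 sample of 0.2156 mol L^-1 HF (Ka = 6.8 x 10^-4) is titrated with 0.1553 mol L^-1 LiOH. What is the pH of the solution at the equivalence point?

8.06

n(HF) = 0.2156 x 0.03498 = 0.007542 mol; V(LiOH) at equivalence = 0.007542/0.1553 = 0.04856 L.
At equivalence all the acid is converted to F-; total volume = 0.03498 + 0.04856 = 0.08354 L, so [F-] = 0.007542/0.08354 = 0.09027 M.
Kb = Kw/Ka = 1.0e-14 / 6.8 x 10^-4 = 1.47e-11.
[OH^-] = sqrt(Kb x [F-]) = sqrt(1.47e-11 x 0.09027) = 1.15e-6 M.
pOH = 5.94, so pH = 14.00 - 5.94 = 8.06.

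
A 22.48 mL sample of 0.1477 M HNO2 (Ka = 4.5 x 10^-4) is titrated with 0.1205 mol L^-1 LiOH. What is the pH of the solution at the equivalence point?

8.08

n(HNO2) = 0.1477 x 0.02248 = 0.003320 mol; V(LiOH) at equivalence = 0.003320/0.1205 = 0.02755 L.
At equivalence all the acid is converted to NO2-; total volume = 0.02248 + 0.02755 = 0.05003 L, so [NO2-] = 0.003320/0.05003 = 0.06636 M.
Kb = Kw/Ka = 1.0e-14 / 4.5 x 10^-4 = 2.22e-11.
[OH^-] = sqrt(Kb x [NO2-]) = sqrt(2.22e-11 x 0.06636) = 1.21e-6 M.
pOH = 5.92, so pH = 14.00 - 5.92 = 8.08.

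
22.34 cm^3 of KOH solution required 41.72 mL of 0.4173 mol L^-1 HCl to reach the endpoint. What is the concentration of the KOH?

0.779 M

n(HCl) delivered = 0.4173 x 0.04172 = 0.01741 mol.
For a 1:1 reaction, n(KOH) = 0.01741 mol.
[KOH] = 0.01741 mol / 0.02234 L = 0.779 M.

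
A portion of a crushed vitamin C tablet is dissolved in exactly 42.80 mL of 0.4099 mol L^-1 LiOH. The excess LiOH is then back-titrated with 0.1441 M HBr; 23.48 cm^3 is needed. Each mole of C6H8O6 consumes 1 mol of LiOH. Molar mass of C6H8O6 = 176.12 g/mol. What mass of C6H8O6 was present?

Total n(LiOH) added = 0.4099 x 0.04280 = 0.01754 mol.
n(HBr) used = 0.1441 x 0.02348 = 0.003383 mol, which equals the excess n(LiOH).
So n(LiOH) consumed by the sample = 0.01754 - 0.003383 = 0.01416 mol.
n(C6H8O6) = 0.01416 / 1 = 0.01416 mol.
mass = 0.01416 mol x 176.12 g/mol = 2.49 g.

2.49 g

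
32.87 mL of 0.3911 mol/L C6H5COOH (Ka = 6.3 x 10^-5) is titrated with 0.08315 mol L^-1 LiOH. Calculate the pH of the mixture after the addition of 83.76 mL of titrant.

Initial n(C6H5COOH) = 0.3911 x 0.03287 = 0.01286 mol.
n(LiOH) added = 0.08315 x 0.08376 = 0.006965 mol, converting that many moles of C6H5COOH to C6H5COO-.
Remaining n(C6H5COOH) = 0.005891 mol; n(C6H5COO-) = 0.006965 mol.
By Henderson-Hasselbalch, pH = pKa + log([A^-]/[HA]) = 4.20 + log(0.006965/0.005891) = 4.20 + (+0.07) = 4.27.

4.27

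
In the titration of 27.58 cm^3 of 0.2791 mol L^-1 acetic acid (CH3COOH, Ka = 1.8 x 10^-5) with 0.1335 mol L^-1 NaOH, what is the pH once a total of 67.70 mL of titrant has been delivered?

n(acid) = 0.2791 x 0.02758 = 0.007698 mol; n(NaOH) added = 0.1335 x 0.06770 = 0.009038 mol.
Base is in excess by 0.009038 - 0.007698 = 0.001340 mol in a total volume of 0.09528 L.
[OH^-] = 0.001340/0.09528 = 0.01407 M, so pOH = 1.85 and pH = 14.00 - 1.85 = 12.15.

12.15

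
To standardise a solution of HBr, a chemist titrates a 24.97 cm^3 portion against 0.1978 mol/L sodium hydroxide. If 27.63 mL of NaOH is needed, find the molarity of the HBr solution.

0.219 M

n(NaOH) delivered = 0.1978 x 0.02763 = 0.005465 mol.
For a 1:1 reaction, n(HBr) = 0.005465 mol.
[HBr] = 0.005465 mol / 0.02497 L = 0.219 M.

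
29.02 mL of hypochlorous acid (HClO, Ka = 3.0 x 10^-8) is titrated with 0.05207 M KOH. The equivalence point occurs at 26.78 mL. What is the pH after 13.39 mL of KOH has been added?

7.52

13.39 mL is exactly half the equivalence volume (26.78/2), i.e. the half-equivalence point.
There, n(HA) = n(A^-), so pH = pKa = -log(3.0 x 10^-8) = 7.52.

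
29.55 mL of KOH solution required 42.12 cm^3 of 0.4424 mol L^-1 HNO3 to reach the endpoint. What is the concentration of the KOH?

n(HNO3) delivered = 0.4424 x 0.04212 = 0.01863 mol.
For a 1:1 reaction, n(KOH) = 0.01863 mol.
[KOH] = 0.01863 mol / 0.02955 L = 0.631 M.

0.631 M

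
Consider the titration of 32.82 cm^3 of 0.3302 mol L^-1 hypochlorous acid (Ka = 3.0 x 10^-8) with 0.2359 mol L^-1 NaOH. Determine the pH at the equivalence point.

n(HClO) = 0.3302 x 0.03282 = 0.01084 mol; V(NaOH) at equivalence = 0.01084/0.2359 = 0.04594 L.
At equivalence all the acid is converted to ClO-; total volume = 0.03282 + 0.04594 = 0.07876 L, so [ClO-] = 0.01084/0.07876 = 0.1376 M.
Kb = Kw/Ka = 1.0e-14 / 3.0 x 10^-8 = 3.33e-7.
[OH^-] = sqrt(Kb x [ClO-]) = sqrt(3.33e-7 x 0.1376) = 0.000214 M.
pOH = 3.67, so pH = 14.00 - 3.67 = 10.33.

10.33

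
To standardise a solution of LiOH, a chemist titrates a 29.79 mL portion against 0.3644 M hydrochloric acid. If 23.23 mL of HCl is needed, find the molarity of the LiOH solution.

n(HCl) delivered = 0.3644 x 0.02323 = 0.008465 mol.
For a 1:1 reaction, n(LiOH) = 0.008465 mol.
[LiOH] = 0.008465 mol / 0.02979 L = 0.284 M.

0.284 M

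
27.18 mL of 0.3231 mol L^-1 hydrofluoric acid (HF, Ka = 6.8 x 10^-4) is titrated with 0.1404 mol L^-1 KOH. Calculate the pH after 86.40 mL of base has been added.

n(acid) = 0.3231 x 0.02718 = 0.008782 mol; n(KOH) added = 0.1404 x 0.08640 = 0.01213 mol.
Base is in excess by 0.01213 - 0.008782 = 0.003349 mol in a total volume of 0.1136 L.
[OH^-] = 0.003349/0.1136 = 0.02948 M, so pOH = 1.53 and pH = 14.00 - 1.53 = 12.47.

12.47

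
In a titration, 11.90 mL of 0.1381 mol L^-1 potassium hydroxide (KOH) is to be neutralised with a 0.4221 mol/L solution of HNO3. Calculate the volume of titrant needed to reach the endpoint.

3.89 mL

n(KOH) = 0.1381 mol/L x 0.01190 L = 0.001643 mol.
At equivalence n(HNO3) = n(KOH) = 0.001643 mol.
V(HNO3) = 0.001643 / 0.4221 = 0.003893 L = 3.89 mL.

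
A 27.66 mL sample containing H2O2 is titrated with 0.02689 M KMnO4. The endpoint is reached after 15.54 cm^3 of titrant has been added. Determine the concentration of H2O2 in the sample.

n(KMnO4) = 0.02689 x 0.01554 = 0.0004179 mol.
From the balanced equation, 2 mol KMnO4 reacts with 5 mol H2O2, so n(H2O2) = 0.0004179 x 5/2 = 0.001045 mol.
[H2O2] = 0.001045 / 0.02766 L = 0.0378 M.

0.0378 M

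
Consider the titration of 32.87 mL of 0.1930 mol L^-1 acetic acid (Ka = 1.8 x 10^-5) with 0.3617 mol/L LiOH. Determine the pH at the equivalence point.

8.92

n(CH3COOH) = 0.1930 x 0.03287 = 0.006344 mol; V(LiOH) at equivalence = 0.006344/0.3617 = 0.01754 L.
At equivalence all the acid is converted to CH3COO-; total volume = 0.03287 + 0.01754 = 0.05041 L, so [CH3COO-] = 0.006344/0.05041 = 0.1258 M.
Kb = Kw/Ka = 1.0e-14 / 1.8 x 10^-5 = 5.56e-10.
[OH^-] = sqrt(Kb x [CH3COO-]) = sqrt(5.56e-10 x 0.1258) = 8.36e-6 M.
pOH = 5.08, so pH = 14.00 - 5.08 = 8.92.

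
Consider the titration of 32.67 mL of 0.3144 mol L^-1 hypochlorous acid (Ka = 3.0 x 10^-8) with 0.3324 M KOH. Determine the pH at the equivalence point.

n(HClO) = 0.3144 x 0.03267 = 0.01027 mol; V(KOH) at equivalence = 0.01027/0.3324 = 0.03090 L.
At equivalence all the acid is converted to ClO-; total volume = 0.03267 + 0.03090 = 0.06357 L, so [ClO-] = 0.01027/0.06357 = 0.1616 M.
Kb = Kw/Ka = 1.0e-14 / 3.0 x 10^-8 = 3.33e-7.
[OH^-] = sqrt(Kb x [ClO-]) = sqrt(3.33e-7 x 0.1616) = 0.000232 M.
pOH = 3.63, so pH = 14.00 - 3.63 = 10.37.

10.37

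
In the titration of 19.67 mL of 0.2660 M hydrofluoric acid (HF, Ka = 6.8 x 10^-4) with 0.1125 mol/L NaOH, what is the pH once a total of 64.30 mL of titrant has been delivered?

n(acid) = 0.2660 x 0.01967 = 0.005232 mol; n(NaOH) added = 0.1125 x 0.06430 = 0.007234 mol.
Base is in excess by 0.007234 - 0.005232 = 0.002002 mol in a total volume of 0.08397 L.
[OH^-] = 0.002002/0.08397 = 0.02384 M, so pOH = 1.62 and pH = 14.00 - 1.62 = 12.38.

12.38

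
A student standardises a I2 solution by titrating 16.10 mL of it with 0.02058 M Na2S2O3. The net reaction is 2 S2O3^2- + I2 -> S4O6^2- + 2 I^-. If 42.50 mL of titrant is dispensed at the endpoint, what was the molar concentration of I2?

n(Na2S2O3) = 0.02058 x 0.04250 = 0.0008747 mol.
From the balanced equation, 2 mol Na2S2O3 reacts with 1 mol I2, so n(I2) = 0.0008747 x 1/2 = 0.0004373 mol.
[I2] = 0.0004373 / 0.01610 L = 0.0272 M.

0.0272 M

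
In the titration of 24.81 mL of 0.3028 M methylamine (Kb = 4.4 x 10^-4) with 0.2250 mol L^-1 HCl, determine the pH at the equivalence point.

n(CH3NH2) = 0.3028 x 0.02481 = 0.007512 mol; V(HCl) at equivalence = 0.007512/0.2250 = 0.03339 L.
At equivalence the base is fully converted to CH3NH3+; total volume = 0.05820 L, so [CH3NH3+] = 0.007512/0.05820 = 0.1291 M.
Ka(CH3NH3+) = Kw/Kb = 1.0e-14 / 4.4 x 10^-4 = 2.27e-11.
[H^+] = sqrt(Ka x [CH3NH3+]) = sqrt(2.27e-11 x 0.1291) = 1.71e-6 M.
pH = -log(1.71e-6) = 5.77.

5.77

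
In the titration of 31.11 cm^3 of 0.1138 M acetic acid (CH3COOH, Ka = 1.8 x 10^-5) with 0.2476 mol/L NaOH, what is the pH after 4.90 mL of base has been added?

4.46

Initial n(CH3COOH) = 0.1138 x 0.03111 = 0.003540 mol.
n(NaOH) added = 0.2476 x 0.004900 = 0.001213 mol, converting that many moles of CH3COOH to CH3COO-.
Remaining n(CH3COOH) = 0.002327 mol; n(CH3COO-) = 0.001213 mol.
By Henderson-Hasselbalch, pH = pKa + log([A^-]/[HA]) = 4.74 + log(0.001213/0.002327) = 4.74 + (-0.28) = 4.46.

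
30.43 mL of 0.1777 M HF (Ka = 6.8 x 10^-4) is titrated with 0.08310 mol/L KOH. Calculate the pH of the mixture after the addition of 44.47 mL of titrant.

3.50

Initial n(HF) = 0.1777 x 0.03043 = 0.005407 mol.
n(KOH) added = 0.08310 x 0.04447 = 0.003695 mol, converting that many moles of HF to F-.
Remaining n(HF) = 0.001712 mol; n(F-) = 0.003695 mol.
By Henderson-Hasselbalch, pH = pKa + log([A^-]/[HA]) = 3.17 + log(0.003695/0.001712) = 3.17 + (+0.33) = 3.50.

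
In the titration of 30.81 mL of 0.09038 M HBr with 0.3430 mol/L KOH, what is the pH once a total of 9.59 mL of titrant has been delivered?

12.10

n(acid) = 0.09038 x 0.03081 = 0.002785 mol; n(KOH) added = 0.3430 x 0.009590 = 0.003289 mol.
Base is in excess by 0.003289 - 0.002785 = 0.0005048 mol in a total volume of 0.04040 L.
[OH^-] = 0.0005048/0.04040 = 0.01249 M, so pOH = 1.90 and pH = 14.00 - 1.90 = 12.10.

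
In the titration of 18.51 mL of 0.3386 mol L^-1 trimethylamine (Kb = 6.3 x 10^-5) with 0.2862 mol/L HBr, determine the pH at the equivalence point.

n((CH3)3N) = 0.3386 x 0.01851 = 0.006267 mol; V(HBr) at equivalence = 0.006267/0.2862 = 0.02190 L.
At equivalence the base is fully converted to (CH3)3NH+; total volume = 0.04041 L, so [(CH3)3NH+] = 0.006267/0.04041 = 0.1551 M.
Ka((CH3)3NH+) = Kw/Kb = 1.0e-14 / 6.3 x 10^-5 = 1.59e-10.
[H^+] = sqrt(Ka x [(CH3)3NH+]) = sqrt(1.59e-10 x 0.1551) = 4.96e-6 M.
pH = -log(4.96e-6) = 5.30.

5.30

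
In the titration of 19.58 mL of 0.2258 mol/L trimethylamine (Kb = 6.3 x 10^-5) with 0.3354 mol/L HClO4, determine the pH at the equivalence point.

n((CH3)3N) = 0.2258 x 0.01958 = 0.004421 mol; V(HClO4) at equivalence = 0.004421/0.3354 = 0.01318 L.
At equivalence the base is fully converted to (CH3)3NH+; total volume = 0.03276 L, so [(CH3)3NH+] = 0.004421/0.03276 = 0.1349 M.
Ka((CH3)3NH+) = Kw/Kb = 1.0e-14 / 6.3 x 10^-5 = 1.59e-10.
[H^+] = sqrt(Ka x [(CH3)3NH+]) = sqrt(1.59e-10 x 0.1349) = 4.63e-6 M.
pH = -log(4.63e-6) = 5.33.

5.33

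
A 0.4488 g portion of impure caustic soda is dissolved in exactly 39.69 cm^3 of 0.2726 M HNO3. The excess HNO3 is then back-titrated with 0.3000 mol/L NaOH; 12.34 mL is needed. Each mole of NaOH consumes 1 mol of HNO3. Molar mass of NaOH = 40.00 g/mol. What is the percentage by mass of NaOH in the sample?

63.4%

Total n(HNO3) added = 0.2726 x 0.03969 = 0.01082 mol.
n(NaOH) used = 0.3000 x 0.01234 = 0.003702 mol, which equals the excess n(HNO3).
So n(HNO3) consumed by the sample = 0.01082 - 0.003702 = 0.007117 mol.
n(NaOH) = 0.007117 / 1 = 0.007117 mol.
mass NaOH = 0.007117 x 40.00 = 0.2847 g, so %NaOH = 0.2847/0.4488 x 100 = 63.4%.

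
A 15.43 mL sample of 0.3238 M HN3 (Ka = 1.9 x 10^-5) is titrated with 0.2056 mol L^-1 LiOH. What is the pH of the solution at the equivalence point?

n(HN3) = 0.3238 x 0.01543 = 0.004996 mol; V(LiOH) at equivalence = 0.004996/0.2056 = 0.02430 L.
At equivalence all the acid is converted to N3-; total volume = 0.01543 + 0.02430 = 0.03973 L, so [N3-] = 0.004996/0.03973 = 0.1258 M.
Kb = Kw/Ka = 1.0e-14 / 1.9 x 10^-5 = 5.26e-10.
[OH^-] = sqrt(Kb x [N3-]) = sqrt(5.26e-10 x 0.1258) = 8.14e-6 M.
pOH = 5.09, so pH = 14.00 - 5.09 = 8.91.

8.91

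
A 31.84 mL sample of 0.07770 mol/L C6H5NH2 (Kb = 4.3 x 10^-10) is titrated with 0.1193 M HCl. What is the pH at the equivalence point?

2.98

n(C6H5NH2) = 0.07770 x 0.03184 = 0.002474 mol; V(HCl) at equivalence = 0.002474/0.1193 = 0.02074 L.
At equivalence the base is fully converted to C6H5NH3+; total volume = 0.05258 L, so [C6H5NH3+] = 0.002474/0.05258 = 0.04705 M.
Ka(C6H5NH3+) = Kw/Kb = 1.0e-14 / 4.3 x 10^-10 = 2.33e-5.
[H^+] = sqrt(Ka x [C6H5NH3+]) = sqrt(2.33e-5 x 0.04705) = 0.00105 M.
pH = -log(0.00105) = 2.98.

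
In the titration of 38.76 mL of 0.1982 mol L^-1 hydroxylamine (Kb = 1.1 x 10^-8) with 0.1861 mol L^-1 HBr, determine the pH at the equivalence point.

3.53

n(NH2OH) = 0.1982 x 0.03876 = 0.007682 mol; V(HBr) at equivalence = 0.007682/0.1861 = 0.04128 L.
At equivalence the base is fully converted to NH3OH+; total volume = 0.08004 L, so [NH3OH+] = 0.007682/0.08004 = 0.09598 M.
Ka(NH3OH+) = Kw/Kb = 1.0e-14 / 1.1 x 10^-8 = 9.09e-7.
[H^+] = sqrt(Ka x [NH3OH+]) = sqrt(9.09e-7 x 0.09598) = 0.000295 M.
pH = -log(0.000295) = 3.53.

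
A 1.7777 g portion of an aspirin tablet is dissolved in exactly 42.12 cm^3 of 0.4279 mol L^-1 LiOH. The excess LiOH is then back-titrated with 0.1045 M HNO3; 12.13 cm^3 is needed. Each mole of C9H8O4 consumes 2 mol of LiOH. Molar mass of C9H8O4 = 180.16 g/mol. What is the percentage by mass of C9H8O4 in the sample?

Total n(LiOH) added = 0.4279 x 0.04212 = 0.01802 mol.
n(HNO3) used = 0.1045 x 0.01213 = 0.001268 mol, which equals the excess n(LiOH).
So n(LiOH) consumed by the sample = 0.01802 - 0.001268 = 0.01676 mol.
n(C9H8O4) = 0.01676 / 2 = 0.008378 mol.
mass C9H8O4 = 0.008378 x 180.16 = 1.509 g, so %C9H8O4 = 1.509/1.7777 x 100 = 84.9%.

84.9%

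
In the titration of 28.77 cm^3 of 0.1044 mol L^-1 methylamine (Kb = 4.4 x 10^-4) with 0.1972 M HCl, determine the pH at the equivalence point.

n(CH3NH2) = 0.1044 x 0.02877 = 0.003004 mol; V(HCl) at equivalence = 0.003004/0.1972 = 0.01523 L.
At equivalence the base is fully converted to CH3NH3+; total volume = 0.04400 L, so [CH3NH3+] = 0.003004/0.04400 = 0.06826 M.
Ka(CH3NH3+) = Kw/Kb = 1.0e-14 / 4.4 x 10^-4 = 2.27e-11.
[H^+] = sqrt(Ka x [CH3NH3+]) = sqrt(2.27e-11 x 0.06826) = 1.25e-6 M.
pH = -log(1.25e-6) = 5.90.

5.90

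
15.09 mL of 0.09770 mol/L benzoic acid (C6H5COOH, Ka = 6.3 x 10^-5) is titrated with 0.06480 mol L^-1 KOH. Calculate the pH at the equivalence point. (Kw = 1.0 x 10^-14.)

8.40

n(C6H5COOH) = 0.09770 x 0.01509 = 0.001474 mol; V(KOH) at equivalence = 0.001474/0.06480 = 0.02275 L.
At equivalence all the acid is converted to C6H5COO-; total volume = 0.01509 + 0.02275 = 0.03784 L, so [C6H5COO-] = 0.001474/0.03784 = 0.03896 M.
Kb = Kw/Ka = 1.0e-14 / 6.3 x 10^-5 = 1.59e-10.
[OH^-] = sqrt(Kb x [C6H5COO-]) = sqrt(1.59e-10 x 0.03896) = 2.49e-6 M.
pOH = 5.60, so pH = 14.00 - 5.60 = 8.40.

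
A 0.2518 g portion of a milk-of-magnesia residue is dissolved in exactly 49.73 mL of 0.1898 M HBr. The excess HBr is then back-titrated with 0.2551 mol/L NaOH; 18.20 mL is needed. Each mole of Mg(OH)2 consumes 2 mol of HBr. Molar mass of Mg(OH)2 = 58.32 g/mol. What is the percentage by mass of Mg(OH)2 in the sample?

Total n(HBr) added = 0.1898 x 0.04973 = 0.009439 mol.
n(NaOH) used = 0.2551 x 0.01820 = 0.004643 mol, which equals the excess n(HBr).
So n(HBr) consumed by the sample = 0.009439 - 0.004643 = 0.004796 mol.
n(Mg(OH)2) = 0.004796 / 2 = 0.002398 mol.
mass Mg(OH)2 = 0.002398 x 58.32 = 0.1398 g, so %Mg(OH)2 = 0.1398/0.2518 x 100 = 55.5%.

55.5%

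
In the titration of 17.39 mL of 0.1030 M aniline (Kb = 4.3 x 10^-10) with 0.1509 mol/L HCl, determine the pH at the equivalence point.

2.92

n(C6H5NH2) = 0.1030 x 0.01739 = 0.001791 mol; V(HCl) at equivalence = 0.001791/0.1509 = 0.01187 L.
At equivalence the base is fully converted to C6H5NH3+; total volume = 0.02926 L, so [C6H5NH3+] = 0.001791/0.02926 = 0.06122 M.
Ka(C6H5NH3+) = Kw/Kb = 1.0e-14 / 4.3 x 10^-10 = 2.33e-5.
[H^+] = sqrt(Ka x [C6H5NH3+]) = sqrt(2.33e-5 x 0.06122) = 0.00119 M.
pH = -log(0.00119) = 2.92.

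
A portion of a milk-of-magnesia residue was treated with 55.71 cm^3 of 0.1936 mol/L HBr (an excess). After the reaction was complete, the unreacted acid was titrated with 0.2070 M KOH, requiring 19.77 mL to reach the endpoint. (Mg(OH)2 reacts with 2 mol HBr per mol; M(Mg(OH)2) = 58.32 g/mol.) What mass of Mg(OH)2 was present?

0.195 g

Total n(HBr) added = 0.1936 x 0.05571 = 0.01079 mol.
n(KOH) used = 0.2070 x 0.01977 = 0.004092 mol, which equals the excess n(HBr).
So n(HBr) consumed by the sample = 0.01079 - 0.004092 = 0.006693 mol.
n(Mg(OH)2) = 0.006693 / 2 = 0.003347 mol.
mass = 0.003347 mol x 58.32 g/mol = 0.195 g.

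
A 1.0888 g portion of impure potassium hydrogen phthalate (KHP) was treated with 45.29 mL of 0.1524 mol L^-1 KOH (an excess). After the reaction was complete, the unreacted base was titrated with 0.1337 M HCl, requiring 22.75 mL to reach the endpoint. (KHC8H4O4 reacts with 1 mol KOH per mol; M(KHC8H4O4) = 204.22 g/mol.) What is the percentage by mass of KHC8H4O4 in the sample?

Total n(KOH) added = 0.1524 x 0.04529 = 0.006902 mol.
n(HCl) used = 0.1337 x 0.02275 = 0.003042 mol, which equals the excess n(KOH).
So n(KOH) consumed by the sample = 0.006902 - 0.003042 = 0.003861 mol.
n(KHC8H4O4) = 0.003861 / 1 = 0.003861 mol.
mass KHC8H4O4 = 0.003861 x 204.22 = 0.7884 g, so %KHC8H4O4 = 0.7884/1.0888 x 100 = 72.4%.

72.4%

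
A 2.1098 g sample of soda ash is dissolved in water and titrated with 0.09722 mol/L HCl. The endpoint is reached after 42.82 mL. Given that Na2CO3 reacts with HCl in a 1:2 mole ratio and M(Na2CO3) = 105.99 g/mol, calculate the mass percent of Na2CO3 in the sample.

n(HCl) = 0.09722 x 0.04282 = 0.004163 mol.
n(Na2CO3) = 0.004163 / 2 = 0.002081 mol.
mass of Na2CO3 = 0.002081 x 105.99 = 0.2206 g.
% purity = 0.2206 / 2.1098 x 100 = 10.5%.

10.5%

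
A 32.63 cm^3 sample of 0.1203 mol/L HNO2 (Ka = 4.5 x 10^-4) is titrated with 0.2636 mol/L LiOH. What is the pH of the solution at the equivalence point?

n(HNO2) = 0.1203 x 0.03263 = 0.003925 mol; V(LiOH) at equivalence = 0.003925/0.2636 = 0.01489 L.
At equivalence all the acid is converted to NO2-; total volume = 0.03263 + 0.01489 = 0.04752 L, so [NO2-] = 0.003925/0.04752 = 0.08260 M.
Kb = Kw/Ka = 1.0e-14 / 4.5 x 10^-4 = 2.22e-11.
[OH^-] = sqrt(Kb x [NO2-]) = sqrt(2.22e-11 x 0.08260) = 1.35e-6 M.
pOH = 5.87, so pH = 14.00 - 5.87 = 8.13.

8.13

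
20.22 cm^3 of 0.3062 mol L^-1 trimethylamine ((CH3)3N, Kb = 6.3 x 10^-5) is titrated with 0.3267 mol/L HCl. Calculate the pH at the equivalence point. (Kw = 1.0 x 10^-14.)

5.30

n((CH3)3N) = 0.3062 x 0.02022 = 0.006191 mol; V(HCl) at equivalence = 0.006191/0.3267 = 0.01895 L.
At equivalence the base is fully converted to (CH3)3NH+; total volume = 0.03917 L, so [(CH3)3NH+] = 0.006191/0.03917 = 0.1581 M.
Ka((CH3)3NH+) = Kw/Kb = 1.0e-14 / 6.3 x 10^-5 = 1.59e-10.
[H^+] = sqrt(Ka x [(CH3)3NH+]) = sqrt(1.59e-10 x 0.1581) = 5.01e-6 M.
pH = -log(5.01e-6) = 5.30.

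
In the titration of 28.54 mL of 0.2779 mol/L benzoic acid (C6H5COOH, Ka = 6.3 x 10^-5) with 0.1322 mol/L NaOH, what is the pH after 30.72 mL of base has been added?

4.22

Initial n(C6H5COOH) = 0.2779 x 0.02854 = 0.007931 mol.
n(NaOH) added = 0.1322 x 0.03072 = 0.004061 mol, converting that many moles of C6H5COOH to C6H5COO-.
Remaining n(C6H5COOH) = 0.003870 mol; n(C6H5COO-) = 0.004061 mol.
By Henderson-Hasselbalch, pH = pKa + log([A^-]/[HA]) = 4.20 + log(0.004061/0.003870) = 4.20 + (+0.02) = 4.22.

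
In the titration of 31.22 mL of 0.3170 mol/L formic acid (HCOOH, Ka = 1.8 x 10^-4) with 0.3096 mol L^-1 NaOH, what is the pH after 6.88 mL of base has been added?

Initial n(HCOOH) = 0.3170 x 0.03122 = 0.009897 mol.
n(NaOH) added = 0.3096 x 0.006880 = 0.002130 mol, converting that many moles of HCOOH to HCOO-.
Remaining n(HCOOH) = 0.007767 mol; n(HCOO-) = 0.002130 mol.
By Henderson-Hasselbalch, pH = pKa + log([A^-]/[HA]) = 3.74 + log(0.002130/0.007767) = 3.74 + (-0.56) = 3.18.

3.18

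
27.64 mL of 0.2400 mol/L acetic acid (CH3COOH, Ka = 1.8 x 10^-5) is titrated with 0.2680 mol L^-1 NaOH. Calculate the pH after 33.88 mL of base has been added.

12.60

n(acid) = 0.2400 x 0.02764 = 0.006634 mol; n(NaOH) added = 0.2680 x 0.03388 = 0.009080 mol.
Base is in excess by 0.009080 - 0.006634 = 0.002446 mol in a total volume of 0.06152 L.
[OH^-] = 0.002446/0.06152 = 0.03976 M, so pOH = 1.40 and pH = 14.00 - 1.40 = 12.60.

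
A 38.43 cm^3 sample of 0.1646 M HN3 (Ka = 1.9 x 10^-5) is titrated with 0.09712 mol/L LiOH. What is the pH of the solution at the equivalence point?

n(HN3) = 0.1646 x 0.03843 = 0.006326 mol; V(LiOH) at equivalence = 0.006326/0.09712 = 0.06513 L.
At equivalence all the acid is converted to N3-; total volume = 0.03843 + 0.06513 = 0.1036 L, so [N3-] = 0.006326/0.1036 = 0.06108 M.
Kb = Kw/Ka = 1.0e-14 / 1.9 x 10^-5 = 5.26e-10.
[OH^-] = sqrt(Kb x [N3-]) = sqrt(5.26e-10 x 0.06108) = 5.67e-6 M.
pOH = 5.25, so pH = 14.00 - 5.25 = 8.75.

8.75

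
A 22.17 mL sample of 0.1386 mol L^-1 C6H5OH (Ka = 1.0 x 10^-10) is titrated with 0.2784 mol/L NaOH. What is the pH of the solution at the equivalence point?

n(C6H5OH) = 0.1386 x 0.02217 = 0.003073 mol; V(NaOH) at equivalence = 0.003073/0.2784 = 0.01104 L.
At equivalence all the acid is converted to C6H5O-; total volume = 0.02217 + 0.01104 = 0.03321 L, so [C6H5O-] = 0.003073/0.03321 = 0.09253 M.
Kb = Kw/Ka = 1.0e-14 / 1.0 x 10^-10 = 0.000100.
[OH^-] = sqrt(Kb x [C6H5O-]) = sqrt(0.000100 x 0.09253) = 0.00304 M.
pOH = 2.52, so pH = 14.00 - 2.52 = 11.48.

11.48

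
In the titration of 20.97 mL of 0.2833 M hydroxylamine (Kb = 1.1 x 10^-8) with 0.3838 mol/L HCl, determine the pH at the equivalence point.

3.41

n(NH2OH) = 0.2833 x 0.02097 = 0.005941 mol; V(HCl) at equivalence = 0.005941/0.3838 = 0.01548 L.
At equivalence the base is fully converted to NH3OH+; total volume = 0.03645 L, so [NH3OH+] = 0.005941/0.03645 = 0.1630 M.
Ka(NH3OH+) = Kw/Kb = 1.0e-14 / 1.1 x 10^-8 = 9.09e-7.
[H^+] = sqrt(Ka x [NH3OH+]) = sqrt(9.09e-7 x 0.1630) = 0.000385 M.
pH = -log(0.000385) = 3.41.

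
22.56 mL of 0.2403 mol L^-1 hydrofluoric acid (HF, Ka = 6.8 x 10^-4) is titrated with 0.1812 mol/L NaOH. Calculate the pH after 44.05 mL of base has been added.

n(acid) = 0.2403 x 0.02256 = 0.005421 mol; n(NaOH) added = 0.1812 x 0.04405 = 0.007982 mol.
Base is in excess by 0.007982 - 0.005421 = 0.002561 mol in a total volume of 0.06661 L.
[OH^-] = 0.002561/0.06661 = 0.03844 M, so pOH = 1.42 and pH = 14.00 - 1.42 = 12.58.

12.58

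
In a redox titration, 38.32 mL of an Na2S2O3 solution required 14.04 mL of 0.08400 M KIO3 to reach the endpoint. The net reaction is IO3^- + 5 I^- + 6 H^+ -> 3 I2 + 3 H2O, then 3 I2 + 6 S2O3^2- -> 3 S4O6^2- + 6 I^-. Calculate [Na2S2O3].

0.185 M

n(KIO3) = 0.08400 x 0.01404 = 0.001179 mol.
From the balanced equation, 1 mol KIO3 reacts with 6 mol Na2S2O3, so n(Na2S2O3) = 0.001179 x 6/1 = 0.007076 mol.
[Na2S2O3] = 0.007076 / 0.03832 L = 0.185 M.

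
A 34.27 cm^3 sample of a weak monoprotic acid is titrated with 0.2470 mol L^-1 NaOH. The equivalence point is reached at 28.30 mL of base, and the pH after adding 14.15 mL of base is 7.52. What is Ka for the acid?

3.0 x 10^-8

14.15 mL is half of the equivalence volume, so this is the half-equivalence point where [HA] = [A^-].
At half-equivalence pH = pKa, so pKa = 7.52.
Ka = 10^(-7.52) = 3.0 x 10^-8.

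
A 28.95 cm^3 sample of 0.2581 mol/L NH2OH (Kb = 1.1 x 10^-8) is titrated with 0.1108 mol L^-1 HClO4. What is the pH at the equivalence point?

n(NH2OH) = 0.2581 x 0.02895 = 0.007472 mol; V(HClO4) at equivalence = 0.007472/0.1108 = 0.06744 L.
At equivalence the base is fully converted to NH3OH+; total volume = 0.09639 L, so [NH3OH+] = 0.007472/0.09639 = 0.07752 M.
Ka(NH3OH+) = Kw/Kb = 1.0e-14 / 1.1 x 10^-8 = 9.09e-7.
[H^+] = sqrt(Ka x [NH3OH+]) = sqrt(9.09e-7 x 0.07752) = 0.000265 M.
pH = -log(0.000265) = 3.58.

3.58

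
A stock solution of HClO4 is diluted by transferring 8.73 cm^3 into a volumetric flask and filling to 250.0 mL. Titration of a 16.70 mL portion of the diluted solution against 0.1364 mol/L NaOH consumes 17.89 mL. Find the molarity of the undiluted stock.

4.18 M

n(NaOH) = 0.1364 x 0.01789 = 0.002440 mol.
n(HClO4) in the aliquot = 0.002440 mol.
[diluted HClO4] = 0.002440 / 0.01670 = 0.1461 M.
Dilution factor = 250.0/8.730 = 28.64, so [stock] = 0.1461 x 28.64 = 4.18 M.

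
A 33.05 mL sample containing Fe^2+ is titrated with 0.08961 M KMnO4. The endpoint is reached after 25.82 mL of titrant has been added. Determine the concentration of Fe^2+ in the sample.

n(KMnO4) = 0.08961 x 0.02582 = 0.002314 mol.
From the balanced equation, 1 mol KMnO4 reacts with 5 mol Fe^2+, so n(Fe^2+) = 0.002314 x 5/1 = 0.01157 mol.
[Fe^2+] = 0.01157 / 0.03305 L = 0.350 M.

0.350 M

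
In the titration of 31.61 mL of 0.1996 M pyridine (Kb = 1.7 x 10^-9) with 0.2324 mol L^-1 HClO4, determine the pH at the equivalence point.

n(C5H5N) = 0.1996 x 0.03161 = 0.006309 mol; V(HClO4) at equivalence = 0.006309/0.2324 = 0.02715 L.
At equivalence the base is fully converted to C5H5NH+; total volume = 0.05876 L, so [C5H5NH+] = 0.006309/0.05876 = 0.1074 M.
Ka(C5H5NH+) = Kw/Kb = 1.0e-14 / 1.7 x 10^-9 = 5.88e-6.
[H^+] = sqrt(Ka x [C5H5NH+]) = sqrt(5.88e-6 x 0.1074) = 0.000795 M.
pH = -log(0.000795) = 3.10.

3.10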